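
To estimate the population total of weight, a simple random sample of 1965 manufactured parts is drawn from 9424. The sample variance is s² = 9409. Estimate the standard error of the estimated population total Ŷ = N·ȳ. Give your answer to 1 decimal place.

18346.3

Var(Ŷ) = N²·Var(ȳ) = N²·(1 − n/N)·s²/n.
f = 1965/9424 = 0.20851019; Var(ȳ) = 0.79148981·9409/1965 = 3.7898868.
Var(Ŷ) = 9424² · 3.7898868 = 3.3658658 × 10^8.
SE(Ŷ) = √(3.3658658 × 10^8) = 18346.3.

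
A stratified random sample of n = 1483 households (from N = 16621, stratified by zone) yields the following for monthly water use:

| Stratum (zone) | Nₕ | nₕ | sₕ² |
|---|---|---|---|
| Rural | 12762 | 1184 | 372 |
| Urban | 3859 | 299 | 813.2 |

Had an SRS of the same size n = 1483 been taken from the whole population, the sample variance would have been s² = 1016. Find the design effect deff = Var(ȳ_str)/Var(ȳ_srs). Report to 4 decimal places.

0.4861

Var(ȳ_str) = Σ Wₕ²(1−fₕ)sₕ²/nₕ with Wₕ = Nₕ/16621:
  Rural: (12762/16621)²·(1−1184/12762)·372/1184 = 0.1680464
  Urban: (3859/16621)²·(1−299/3859)·813.2/299 = 0.13524981
  → Var(ȳ_str) = 0.30329621.
Var(ȳ_srs) = (1 − 1483/16621)·1016/1483 = 0.62397029.
deff = 0.30329621 / 0.62397029 = 0.4861.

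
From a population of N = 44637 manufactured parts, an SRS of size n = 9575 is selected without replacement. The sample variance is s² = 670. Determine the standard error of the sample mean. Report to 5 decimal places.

0.23444

Under SRS without replacement, Var(ȳ) = (1 − f)·s²/n with f = n/N = 9575/44637 = 0.21450814.
Var(ȳ) = (1 − 0.21450814)·670/9575 = 0.78549186·0.06997389 = 0.054963921.
SE(ȳ) = √(0.054963921) = 0.23444.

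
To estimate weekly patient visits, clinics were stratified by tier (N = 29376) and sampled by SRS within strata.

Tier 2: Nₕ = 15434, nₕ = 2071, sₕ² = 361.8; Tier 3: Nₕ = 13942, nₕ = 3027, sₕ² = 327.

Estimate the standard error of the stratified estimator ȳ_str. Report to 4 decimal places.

Var(ȳ_str) = Σₕ Wₕ²(1 − fₕ)sₕ²/nₕ with Wₕ = Nₕ/N, N = 29376.
Tier 2: Wₕ = 0.52539488; term = 0.52539488²·(1 − 0.13418427)·361.8/2071 = 0.0417528.
Tier 3: Wₕ = 0.47460512; term = 0.47460512²·(1 − 0.21711376)·327/3027 = 0.019050169.
Sum = 0.060802969.
SE = √(0.060802969) = 0.2466.

0.2466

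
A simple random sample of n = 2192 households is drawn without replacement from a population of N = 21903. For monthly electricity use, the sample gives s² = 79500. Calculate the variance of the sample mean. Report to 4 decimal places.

32.6386

Under SRS without replacement, Var(ȳ) = (1 − f)·s²/n with f = n/N = 2192/21903 = 0.10007761.
Var(ȳ) = (1 − 0.10007761)·79500/2192 = 0.89992239·36.268248 = 32.638608.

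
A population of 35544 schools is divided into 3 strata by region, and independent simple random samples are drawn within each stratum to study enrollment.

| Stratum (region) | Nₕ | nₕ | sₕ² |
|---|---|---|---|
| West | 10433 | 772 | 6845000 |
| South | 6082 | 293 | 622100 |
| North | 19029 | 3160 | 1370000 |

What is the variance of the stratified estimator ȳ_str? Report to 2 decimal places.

Var(ȳ_str) = Σₕ Wₕ²(1 − fₕ)sₕ²/nₕ with Wₕ = Nₕ/N, N = 35544.
West: Wₕ = 0.29352352; term = 0.29352352²·(1 − 0.07399597)·6845000/772 = 707.38336.
South: Wₕ = 0.17111186; term = 0.17111186²·(1 − 0.04817494)·622100/293 = 59.171141.
North: Wₕ = 0.53536462; term = 0.53536462²·(1 − 0.16606233)·1370000/3160 = 103.62545.
Sum = 870.17995.

870.18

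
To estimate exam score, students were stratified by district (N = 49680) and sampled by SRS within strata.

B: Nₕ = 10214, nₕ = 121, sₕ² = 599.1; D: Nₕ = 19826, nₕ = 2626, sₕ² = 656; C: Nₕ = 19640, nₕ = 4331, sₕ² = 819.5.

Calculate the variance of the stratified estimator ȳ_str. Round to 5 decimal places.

0.26437

Var(ȳ_str) = Σₕ Wₕ²(1 − fₕ)sₕ²/nₕ with Wₕ = Nₕ/N, N = 49680.
B: Wₕ = 0.20559581; term = 0.20559581²·(1 − 0.01184649)·599.1/121 = 0.20680779.
D: Wₕ = 0.39907407; term = 0.39907407²·(1 − 0.13245234)·656/2626 = 0.034515128.
C: Wₕ = 0.39533011; term = 0.39533011²·(1 − 0.22051935)·819.5/4331 = 0.023050795.
Sum = 0.26437371.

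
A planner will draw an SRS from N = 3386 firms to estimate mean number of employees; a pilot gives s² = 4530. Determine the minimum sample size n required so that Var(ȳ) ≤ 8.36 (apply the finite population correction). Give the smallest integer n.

Without fpc, n₀ = s²/D = 4530/8.36 = 541.8660.
With fpc, (1 − n/N)·s²/n ≤ D requires n ≥ n₀/(1 + n₀/N) = 541.8660/(1 + 541.8660/3386) = 467.1133.
Rounding up, n = 468.

468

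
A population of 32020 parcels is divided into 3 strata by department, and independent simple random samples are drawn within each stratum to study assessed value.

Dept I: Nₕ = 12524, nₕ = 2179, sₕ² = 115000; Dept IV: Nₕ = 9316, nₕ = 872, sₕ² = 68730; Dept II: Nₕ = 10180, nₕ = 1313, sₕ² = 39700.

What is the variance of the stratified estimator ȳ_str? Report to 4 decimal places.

15.3785

Var(ȳ_str) = Σₕ Wₕ²(1 − fₕ)sₕ²/nₕ with Wₕ = Nₕ/N, N = 32020.
Dept I: Wₕ = 0.39113054; term = 0.39113054²·(1 − 0.17398595)·115000/2179 = 6.6691657.
Dept IV: Wₕ = 0.29094316; term = 0.29094316²·(1 − 0.09360240)·68730/872 = 6.0473473.
Dept II: Wₕ = 0.31792630; term = 0.31792630²·(1 − 0.12897839)·39700/1313 = 2.6619973.
Sum = 15.37851.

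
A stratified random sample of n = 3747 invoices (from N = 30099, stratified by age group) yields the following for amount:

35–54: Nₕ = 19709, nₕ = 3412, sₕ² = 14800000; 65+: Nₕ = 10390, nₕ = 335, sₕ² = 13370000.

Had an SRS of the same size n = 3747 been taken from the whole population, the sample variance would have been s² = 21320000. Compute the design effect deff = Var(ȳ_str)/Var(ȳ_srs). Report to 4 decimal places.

Var(ȳ_str) = Σ Wₕ²(1−fₕ)sₕ²/nₕ with Wₕ = Nₕ/30099:
  35–54: (19709/30099)²·(1−3412/19709)·14800000/3412 = 1537.8742
  65+: (10390/30099)²·(1−335/10390)·13370000/335 = 4602.3547
  → Var(ȳ_str) = 6140.2289.
Var(ȳ_srs) = (1 − 3747/30099)·21320000/3747 = 4981.5561.
deff = 6140.2289 / 4981.5561 = 1.2326.

1.2326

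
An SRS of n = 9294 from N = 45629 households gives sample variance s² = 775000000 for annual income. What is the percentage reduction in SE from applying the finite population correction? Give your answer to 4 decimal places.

f = n/N = 9294/45629 = 0.20368625.
SE_no-fpc = √(s²/n) = 288.7683; SE_fpc = √((1−f)s²/n) = 257.68647.
Ratio = √(1−f) = 0.89236413. Reduction = 100·(1 − 0.89236413) = 10.7636%.

10.7636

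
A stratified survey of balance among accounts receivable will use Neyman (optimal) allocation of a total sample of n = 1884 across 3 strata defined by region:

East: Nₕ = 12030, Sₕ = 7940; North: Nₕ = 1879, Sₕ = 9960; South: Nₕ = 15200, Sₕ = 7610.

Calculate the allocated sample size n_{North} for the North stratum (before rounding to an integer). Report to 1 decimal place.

Neyman allocation: nₕ = n·NₕSₕ / Σⱼ NⱼSⱼ.
Σ NⱼSⱼ = 12030·7940 + 1879·9960 + 15200·7610 = 2.2990504 × 10^8.
n_{North} = 1884·1879·9960 / (2.2990504 × 10^8) = 153.4.

153.4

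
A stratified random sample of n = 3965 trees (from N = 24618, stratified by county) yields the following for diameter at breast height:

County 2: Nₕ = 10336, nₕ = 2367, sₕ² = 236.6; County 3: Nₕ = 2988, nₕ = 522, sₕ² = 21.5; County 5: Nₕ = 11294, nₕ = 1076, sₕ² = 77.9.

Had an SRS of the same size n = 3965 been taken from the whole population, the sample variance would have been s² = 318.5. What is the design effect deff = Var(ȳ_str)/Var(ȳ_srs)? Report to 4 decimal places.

0.4136

Var(ȳ_str) = Σ Wₕ²(1−fₕ)sₕ²/nₕ with Wₕ = Nₕ/24618:
  County 2: (10336/24618)²·(1−2367/10336)·236.6/2367 = 0.013585239
  County 3: (2988/24618)²·(1−522/2988)·21.5/522 = 5.0076745 × 10^-4
  County 5: (11294/24618)²·(1−1076/11294)·77.9/1076 = 0.013785843
  → Var(ȳ_str) = 0.027871849.
Var(ȳ_srs) = (1 − 3965/24618)·318.5/3965 = 0.067390181.
deff = 0.027871849 / 0.067390181 = 0.4136.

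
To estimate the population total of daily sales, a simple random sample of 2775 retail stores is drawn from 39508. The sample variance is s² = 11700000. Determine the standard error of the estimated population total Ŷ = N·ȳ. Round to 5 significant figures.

Var(Ŷ) = N²·Var(ȳ) = N²·(1 − n/N)·s²/n.
f = 2775/39508 = 0.07023894; Var(ȳ) = 0.92976106·11700000/2775 = 3920.0737.
Var(Ŷ) = 39508² · 3920.0737 = 6.1187727 × 10^12.
SE(Ŷ) = √(6.1187727 × 10^12) = 2.4736 × 10^6.

2.4736 × 10^6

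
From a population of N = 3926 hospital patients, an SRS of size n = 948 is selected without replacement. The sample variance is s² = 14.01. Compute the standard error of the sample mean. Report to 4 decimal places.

0.1059

Under SRS without replacement, Var(ȳ) = (1 − f)·s²/n with f = n/N = 948/3926 = 0.24146714.
Var(ȳ) = (1 − 0.24146714)·14.01/948 = 0.75853286·0.014778481 = 0.011209963.
SE(ȳ) = √(0.011209963) = 0.1059.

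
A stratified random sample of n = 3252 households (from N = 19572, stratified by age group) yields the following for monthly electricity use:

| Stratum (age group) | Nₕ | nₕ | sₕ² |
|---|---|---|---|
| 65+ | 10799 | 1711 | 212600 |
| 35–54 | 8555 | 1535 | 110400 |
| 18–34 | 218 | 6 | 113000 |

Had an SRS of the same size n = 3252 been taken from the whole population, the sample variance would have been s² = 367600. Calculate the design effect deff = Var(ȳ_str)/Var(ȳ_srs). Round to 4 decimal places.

Var(ȳ_str) = Σ Wₕ²(1−fₕ)sₕ²/nₕ with Wₕ = Nₕ/19572:
  65+: (10799/19572)²·(1−1711/10799)·212600/1711 = 31.834255
  35–54: (8555/19572)²·(1−1535/8555)·110400/1535 = 11.275801
  18–34: (218/19572)²·(1−6/218)·113000/6 = 2.2722135
  → Var(ȳ_str) = 45.38227.
Var(ȳ_srs) = (1 − 3252/19572)·367600/3252 = 94.256197.
deff = 45.38227 / 94.256197 = 0.4815.

0.4815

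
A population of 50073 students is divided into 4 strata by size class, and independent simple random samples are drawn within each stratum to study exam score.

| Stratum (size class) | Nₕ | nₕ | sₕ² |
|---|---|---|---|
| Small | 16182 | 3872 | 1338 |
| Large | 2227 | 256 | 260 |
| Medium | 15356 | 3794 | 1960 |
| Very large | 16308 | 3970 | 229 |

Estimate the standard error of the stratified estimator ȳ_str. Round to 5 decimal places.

Var(ȳ_str) = Σₕ Wₕ²(1 − fₕ)sₕ²/nₕ with Wₕ = Nₕ/N, N = 50073.
Small: Wₕ = 0.32316817; term = 0.32316817²·(1 − 0.23927821)·1338/3872 = 0.027453884.
Large: Wₕ = 0.04447507; term = 0.04447507²·(1 − 0.11495285)·260/256 = 0.0017780051.
Medium: Wₕ = 0.30667226; term = 0.30667226²·(1 − 0.24706955)·1960/3794 = 0.036581591.
Very large: Wₕ = 0.32568450; term = 0.32568450²·(1 − 0.24343880)·229/3970 = 0.0046289578.
Sum = 0.070442438.
SE = √(0.070442438) = 0.26541.

0.26541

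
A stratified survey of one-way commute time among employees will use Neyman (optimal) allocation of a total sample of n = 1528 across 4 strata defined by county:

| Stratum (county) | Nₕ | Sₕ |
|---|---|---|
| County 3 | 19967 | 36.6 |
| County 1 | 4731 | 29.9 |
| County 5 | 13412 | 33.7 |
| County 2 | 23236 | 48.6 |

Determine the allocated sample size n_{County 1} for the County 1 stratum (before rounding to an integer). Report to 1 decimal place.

Neyman allocation: nₕ = n·NₕSₕ / Σⱼ NⱼSⱼ.
Σ NⱼSⱼ = 19967·36.6 + 4731·29.9 + 13412·33.7 + 23236·48.6 = 2.4535031 × 10^6.
n_{County 1} = 1528·4731·29.9 / (2.4535031 × 10^6) = 88.1.

88.1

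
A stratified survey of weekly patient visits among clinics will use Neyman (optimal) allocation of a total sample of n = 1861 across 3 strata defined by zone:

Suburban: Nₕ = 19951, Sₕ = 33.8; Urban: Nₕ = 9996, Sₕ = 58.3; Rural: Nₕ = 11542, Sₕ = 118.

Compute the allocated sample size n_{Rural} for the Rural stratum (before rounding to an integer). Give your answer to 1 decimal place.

967.7

Neyman allocation: nₕ = n·NₕSₕ / Σⱼ NⱼSⱼ.
Σ NⱼSⱼ = 19951·33.8 + 9996·58.3 + 11542·118 = 2.6190666 × 10^6.
n_{Rural} = 1861·11542·118 / (2.6190666 × 10^6) = 967.7.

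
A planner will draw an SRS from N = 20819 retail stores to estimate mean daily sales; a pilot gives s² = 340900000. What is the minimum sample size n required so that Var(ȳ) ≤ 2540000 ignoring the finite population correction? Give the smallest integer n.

Without fpc, n₀ = s²/D = 340900000/2540000 = 134.2126.
Rounding up, n = 135.

135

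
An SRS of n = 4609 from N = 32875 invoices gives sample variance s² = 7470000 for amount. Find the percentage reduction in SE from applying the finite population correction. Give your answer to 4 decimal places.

7.2745

f = n/N = 4609/32875 = 0.14019772.
SE_no-fpc = √(s²/n) = 40.25844; SE_fpc = √((1−f)s²/n) = 37.32985.
Ratio = √(1−f) = 0.92725524. Reduction = 100·(1 − 0.92725524) = 7.2745%.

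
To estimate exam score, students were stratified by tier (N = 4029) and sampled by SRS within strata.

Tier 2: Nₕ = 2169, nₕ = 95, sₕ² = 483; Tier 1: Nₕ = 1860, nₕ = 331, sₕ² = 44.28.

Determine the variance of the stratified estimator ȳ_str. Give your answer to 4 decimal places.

1.4324

Var(ȳ_str) = Σₕ Wₕ²(1 − fₕ)sₕ²/nₕ with Wₕ = Nₕ/N, N = 4029.
Tier 2: Wₕ = 0.53834698; term = 0.53834698²·(1 − 0.04379899)·483/95 = 1.4089556.
Tier 1: Wₕ = 0.46165302; term = 0.46165302²·(1 − 0.17795699)·44.28/331 = 0.023437189.
Sum = 1.4323928.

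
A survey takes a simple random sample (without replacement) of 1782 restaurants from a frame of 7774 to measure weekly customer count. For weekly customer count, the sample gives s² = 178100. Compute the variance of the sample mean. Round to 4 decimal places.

77.0342

Under SRS without replacement, Var(ȳ) = (1 − f)·s²/n with f = n/N = 1782/7774 = 0.22922562.
Var(ȳ) = (1 − 0.22922562)·178100/1782 = 0.77077438·99.943883 = 77.034184.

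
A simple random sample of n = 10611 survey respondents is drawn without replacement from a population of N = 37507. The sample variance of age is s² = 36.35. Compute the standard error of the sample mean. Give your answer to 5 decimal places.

Under SRS without replacement, Var(ȳ) = (1 − f)·s²/n with f = n/N = 10611/37507 = 0.28290719.
Var(ȳ) = (1 − 0.28290719)·36.35/10611 = 0.71709281·0.0034256903 = 0.0024565379.
SE(ȳ) = √(0.0024565379) = 0.04956.

0.04956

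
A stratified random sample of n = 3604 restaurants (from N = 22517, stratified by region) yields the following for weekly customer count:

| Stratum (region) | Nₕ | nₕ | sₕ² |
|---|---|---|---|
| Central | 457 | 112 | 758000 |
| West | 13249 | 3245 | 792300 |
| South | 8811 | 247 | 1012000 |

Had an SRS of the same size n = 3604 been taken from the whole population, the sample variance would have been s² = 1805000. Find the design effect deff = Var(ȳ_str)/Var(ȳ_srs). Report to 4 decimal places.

Var(ȳ_str) = Σ Wₕ²(1−fₕ)sₕ²/nₕ with Wₕ = Nₕ/22517:
  Central: (457/22517)²·(1−112/457)·758000/112 = 2.1045799
  West: (13249/22517)²·(1−3245/13249)·792300/3245 = 63.827919
  South: (8811/22517)²·(1−247/8811)·1012000/247 = 609.76763
  → Var(ȳ_str) = 675.70013.
Var(ȳ_srs) = (1 − 3604/22517)·1805000/3604 = 420.67075.
deff = 675.70013 / 420.67075 = 1.6062.

1.6062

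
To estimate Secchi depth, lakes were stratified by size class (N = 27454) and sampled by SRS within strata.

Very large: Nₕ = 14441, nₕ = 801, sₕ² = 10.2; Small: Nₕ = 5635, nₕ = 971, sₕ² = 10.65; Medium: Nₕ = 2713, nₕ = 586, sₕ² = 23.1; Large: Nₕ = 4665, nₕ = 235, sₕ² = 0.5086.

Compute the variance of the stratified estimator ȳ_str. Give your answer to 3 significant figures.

Var(ȳ_str) = Σₕ Wₕ²(1 − fₕ)sₕ²/nₕ with Wₕ = Nₕ/N, N = 27454.
Very large: Wₕ = 0.52600714; term = 0.52600714²·(1 − 0.05546707)·10.2/801 = 0.0033278829.
Small: Wₕ = 0.20525242; term = 0.20525242²·(1 − 0.17231588)·10.65/971 = 3.8244728 × 10^-4.
Medium: Wₕ = 0.09881984; term = 0.09881984²·(1 − 0.21599705)·23.1/586 = 3.018008 × 10^-4.
Large: Wₕ = 0.16992059; term = 0.16992059²·(1 − 0.05037513)·0.5086/235 = 5.9340692 × 10^-5.
Sum = 0.0040714717.

0.00407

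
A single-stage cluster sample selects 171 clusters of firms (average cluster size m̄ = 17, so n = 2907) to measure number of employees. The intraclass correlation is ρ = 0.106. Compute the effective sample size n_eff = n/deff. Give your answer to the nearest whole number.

deff = 1 + (17 − 1)·0.106 = 1 + 1.696 = 2.696.
n_eff = 2907 / 2.696 = 1078.

1078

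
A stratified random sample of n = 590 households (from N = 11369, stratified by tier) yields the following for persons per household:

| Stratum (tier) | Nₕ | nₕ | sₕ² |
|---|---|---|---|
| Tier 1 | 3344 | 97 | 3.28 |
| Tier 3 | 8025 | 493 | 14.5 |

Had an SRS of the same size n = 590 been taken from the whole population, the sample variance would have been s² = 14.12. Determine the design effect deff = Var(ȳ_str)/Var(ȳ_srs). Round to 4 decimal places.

Var(ȳ_str) = Σ Wₕ²(1−fₕ)sₕ²/nₕ with Wₕ = Nₕ/11369:
  Tier 1: (3344/11369)²·(1−97/3344)·3.28/97 = 0.0028405742
  Tier 3: (8025/11369)²·(1−493/8025)·14.5/493 = 0.013754091
  → Var(ȳ_str) = 0.016594665.
Var(ȳ_srs) = (1 − 590/11369)·14.12/590 = 0.02269023.
deff = 0.016594665 / 0.02269023 = 0.7314.

0.7314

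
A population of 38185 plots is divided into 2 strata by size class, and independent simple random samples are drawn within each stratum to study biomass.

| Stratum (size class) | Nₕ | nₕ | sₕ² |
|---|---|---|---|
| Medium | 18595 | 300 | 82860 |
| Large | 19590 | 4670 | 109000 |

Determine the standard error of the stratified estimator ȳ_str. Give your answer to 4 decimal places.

Var(ȳ_str) = Σₕ Wₕ²(1 − fₕ)sₕ²/nₕ with Wₕ = Nₕ/N, N = 38185.
Medium: Wₕ = 0.48697132; term = 0.48697132²·(1 − 0.01613337)·82860/300 = 64.441654.
Large: Wₕ = 0.51302868; term = 0.51302868²·(1 − 0.23838693)·109000/4670 = 4.6787225.
Sum = 69.120377.
SE = √(69.120377) = 8.3139.

8.3139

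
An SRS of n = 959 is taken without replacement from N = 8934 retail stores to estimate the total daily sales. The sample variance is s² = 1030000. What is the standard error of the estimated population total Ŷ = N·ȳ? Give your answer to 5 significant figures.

Var(Ŷ) = N²·Var(ȳ) = N²·(1 − n/N)·s²/n.
f = 959/8934 = 0.10734274; Var(ȳ) = 0.89265726·1030000/959 = 958.74555.
Var(Ŷ) = 8934² · 958.74555 = 7.6523576 × 10^10.
SE(Ŷ) = √(7.6523576 × 10^10) = 276630.

276630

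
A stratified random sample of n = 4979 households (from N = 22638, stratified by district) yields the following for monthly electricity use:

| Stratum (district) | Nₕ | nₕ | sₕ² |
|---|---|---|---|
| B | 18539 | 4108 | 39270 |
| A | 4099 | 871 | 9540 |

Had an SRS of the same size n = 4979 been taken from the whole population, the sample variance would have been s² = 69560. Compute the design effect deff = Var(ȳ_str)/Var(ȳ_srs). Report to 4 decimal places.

0.4839

Var(ȳ_str) = Σ Wₕ²(1−fₕ)sₕ²/nₕ with Wₕ = Nₕ/22638:
  B: (18539/22638)²·(1−4108/18539)·39270/4108 = 4.9904199
  A: (4099/22638)²·(1−871/4099)·9540/871 = 0.28279098
  → Var(ȳ_str) = 5.2732109.
Var(ȳ_srs) = (1 − 4979/22638)·69560/4979 = 10.897967.
deff = 5.2732109 / 10.897967 = 0.4839.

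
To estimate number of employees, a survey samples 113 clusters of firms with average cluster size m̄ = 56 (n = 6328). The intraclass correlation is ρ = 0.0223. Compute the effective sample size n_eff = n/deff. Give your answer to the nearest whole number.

2842

deff = 1 + (56 − 1)·0.0223 = 1 + 1.2265 = 2.2265.
n_eff = 6328 / 2.2265 = 2842.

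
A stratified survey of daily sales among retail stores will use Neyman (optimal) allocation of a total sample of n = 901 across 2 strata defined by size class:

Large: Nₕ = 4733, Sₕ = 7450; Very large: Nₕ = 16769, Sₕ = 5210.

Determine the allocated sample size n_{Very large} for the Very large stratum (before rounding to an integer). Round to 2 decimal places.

Neyman allocation: nₕ = n·NₕSₕ / Σⱼ NⱼSⱼ.
Σ NⱼSⱼ = 4733·7450 + 16769·5210 = 1.2262734 × 10^8.
n_{Very large} = 901·16769·5210 / (1.2262734 × 10^8) = 641.92.

641.92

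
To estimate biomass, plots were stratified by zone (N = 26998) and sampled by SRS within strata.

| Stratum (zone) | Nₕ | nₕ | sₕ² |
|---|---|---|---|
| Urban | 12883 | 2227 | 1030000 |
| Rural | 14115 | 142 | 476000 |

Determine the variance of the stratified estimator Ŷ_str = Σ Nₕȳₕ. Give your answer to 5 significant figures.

Var(Ŷ_str) = Σₕ Nₕ²(1 − fₕ)sₕ²/nₕ.
Urban: 12883²·(1 − 2227/12883)·1030000/2227 = 6.3493348 × 10^10.
Rural: 14115²·(1 − 142/14115)·476000/142 = 6.6113348 × 10^11.
Sum = 7.2462683 × 10^11.

7.2463 × 10^11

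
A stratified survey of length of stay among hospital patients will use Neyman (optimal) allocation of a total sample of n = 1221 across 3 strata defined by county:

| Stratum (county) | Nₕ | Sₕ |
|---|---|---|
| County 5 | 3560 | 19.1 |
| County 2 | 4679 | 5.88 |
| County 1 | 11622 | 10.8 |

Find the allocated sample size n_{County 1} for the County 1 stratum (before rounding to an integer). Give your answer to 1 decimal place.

693.4

Neyman allocation: nₕ = n·NₕSₕ / Σⱼ NⱼSⱼ.
Σ NⱼSⱼ = 3560·19.1 + 4679·5.88 + 11622·10.8 = 221026.12.
n_{County 1} = 1221·11622·10.8 / 221026.12 = 693.4.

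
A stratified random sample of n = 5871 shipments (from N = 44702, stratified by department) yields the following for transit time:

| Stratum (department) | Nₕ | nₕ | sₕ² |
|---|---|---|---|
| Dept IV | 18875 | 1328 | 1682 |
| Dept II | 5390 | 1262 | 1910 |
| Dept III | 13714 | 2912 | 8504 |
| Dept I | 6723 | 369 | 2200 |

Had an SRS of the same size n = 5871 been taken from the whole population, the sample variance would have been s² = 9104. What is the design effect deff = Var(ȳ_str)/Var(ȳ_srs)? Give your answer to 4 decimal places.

Var(ȳ_str) = Σ Wₕ²(1−fₕ)sₕ²/nₕ with Wₕ = Nₕ/44702:
  Dept IV: (18875/44702)²·(1−1328/18875)·1682/1328 = 0.20992485
  Dept II: (5390/44702)²·(1−1262/5390)·1910/1262 = 0.016851888
  Dept III: (13714/44702)²·(1−2912/13714)·8504/2912 = 0.21649421
  Dept I: (6723/44702)²·(1−369/6723)·2200/369 = 0.12745378
  → Var(ȳ_str) = 0.57072473.
Var(ȳ_srs) = (1 − 5871/44702)·9104/5871 = 1.347013.
deff = 0.57072473 / 1.347013 = 0.4237.

0.4237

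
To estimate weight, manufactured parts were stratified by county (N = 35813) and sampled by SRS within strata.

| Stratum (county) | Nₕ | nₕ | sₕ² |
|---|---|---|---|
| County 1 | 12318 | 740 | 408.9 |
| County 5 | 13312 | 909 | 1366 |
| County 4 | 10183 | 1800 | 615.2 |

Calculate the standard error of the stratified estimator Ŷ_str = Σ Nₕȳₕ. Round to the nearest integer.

18871

Var(Ŷ_str) = Σₕ Nₕ²(1 − fₕ)sₕ²/nₕ.
County 1: 12318²·(1 − 740/12318)·408.9/740 = 7.8805973 × 10^7.
County 5: 13312²·(1 − 909/13312)·1366/909 = 2.481172 × 10^8.
County 4: 10183²·(1 − 1800/10183)·615.2/1800 = 2.9175549 × 10^7.
Sum = 3.5609872 × 10^8.
SE = √(3.5609872 × 10^8) = 18871.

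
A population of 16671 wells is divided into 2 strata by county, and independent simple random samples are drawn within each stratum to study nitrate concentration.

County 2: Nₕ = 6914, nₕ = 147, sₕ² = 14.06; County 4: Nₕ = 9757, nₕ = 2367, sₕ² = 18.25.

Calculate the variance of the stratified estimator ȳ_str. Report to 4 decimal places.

Var(ȳ_str) = Σₕ Wₕ²(1 − fₕ)sₕ²/nₕ with Wₕ = Nₕ/N, N = 16671.
County 2: Wₕ = 0.41473217; term = 0.41473217²·(1 − 0.02126121)·14.06/147 = 0.016101645.
County 4: Wₕ = 0.58526783; term = 0.58526783²·(1 − 0.24259506)·18.25/2367 = 0.0020003319.
Sum = 0.018101977.

0.0181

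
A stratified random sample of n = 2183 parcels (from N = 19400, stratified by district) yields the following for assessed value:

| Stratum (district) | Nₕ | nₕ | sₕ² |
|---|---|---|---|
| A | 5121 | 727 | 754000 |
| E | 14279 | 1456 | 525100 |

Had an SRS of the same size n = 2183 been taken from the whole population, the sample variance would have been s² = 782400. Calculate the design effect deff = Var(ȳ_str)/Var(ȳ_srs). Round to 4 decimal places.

Var(ȳ_str) = Σ Wₕ²(1−fₕ)sₕ²/nₕ with Wₕ = Nₕ/19400:
  A: (5121/19400)²·(1−727/5121)·754000/727 = 62.008083
  E: (14279/19400)²·(1−1456/14279)·525100/1456 = 175.45454
  → Var(ȳ_str) = 237.46262.
Var(ȳ_srs) = (1 − 2183/19400)·782400/2183 = 318.07597.
deff = 237.46262 / 318.07597 = 0.7466.

0.7466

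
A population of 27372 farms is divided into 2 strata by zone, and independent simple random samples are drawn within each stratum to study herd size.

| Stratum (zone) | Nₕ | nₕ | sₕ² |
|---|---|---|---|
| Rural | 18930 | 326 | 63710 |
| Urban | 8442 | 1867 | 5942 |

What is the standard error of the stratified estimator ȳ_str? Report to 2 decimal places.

Var(ȳ_str) = Σₕ Wₕ²(1 − fₕ)sₕ²/nₕ with Wₕ = Nₕ/N, N = 27372.
Rural: Wₕ = 0.69158264; term = 0.69158264²·(1 − 0.01722134)·63710/326 = 91.861575.
Urban: Wₕ = 0.30841736; term = 0.30841736²·(1 − 0.22115612)·5942/1867 = 0.23578511.
Sum = 92.09736.
SE = √(92.09736) = 9.60.

9.60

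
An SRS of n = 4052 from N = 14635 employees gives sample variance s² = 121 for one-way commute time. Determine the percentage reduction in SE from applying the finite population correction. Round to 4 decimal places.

f = n/N = 4052/14635 = 0.27687052.
SE_no-fpc = √(s²/n) = 0.17280566; SE_fpc = √((1−f)s²/n) = 0.14694879.
Ratio = √(1−f) = 0.85037020. Reduction = 100·(1 − 0.85037020) = 14.9630%.

14.9630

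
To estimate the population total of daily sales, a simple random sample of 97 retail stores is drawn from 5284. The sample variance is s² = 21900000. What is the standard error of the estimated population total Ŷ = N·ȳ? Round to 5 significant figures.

2.4876 × 10^6

Var(Ŷ) = N²·Var(ȳ) = N²·(1 − n/N)·s²/n.
f = 97/5284 = 0.01835731; Var(ȳ) = 0.98164269·21900000/97 = 221628.61.
Var(Ŷ) = 5284² · 221628.61 = 6.1880162 × 10^12.
SE(Ŷ) = √(6.1880162 × 10^12) = 2.4876 × 10^6.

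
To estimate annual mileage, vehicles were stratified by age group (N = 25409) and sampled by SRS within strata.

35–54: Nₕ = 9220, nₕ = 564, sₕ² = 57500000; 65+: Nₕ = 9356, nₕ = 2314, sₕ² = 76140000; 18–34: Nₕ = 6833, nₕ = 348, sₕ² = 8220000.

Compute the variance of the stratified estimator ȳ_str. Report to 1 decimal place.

Var(ȳ_str) = Σₕ Wₕ²(1 − fₕ)sₕ²/nₕ with Wₕ = Nₕ/N, N = 25409.
35–54: Wₕ = 0.36286355; term = 0.36286355²·(1 − 0.06117137)·57500000/564 = 12602.647.
65+: Wₕ = 0.36821599; term = 0.36821599²·(1 − 0.24732792)·76140000/2314 = 3357.8447.
18–34: Wₕ = 0.26892046; term = 0.26892046²·(1 − 0.05092931)·8220000/348 = 1621.2083.
Sum = 17581.7.

17581.7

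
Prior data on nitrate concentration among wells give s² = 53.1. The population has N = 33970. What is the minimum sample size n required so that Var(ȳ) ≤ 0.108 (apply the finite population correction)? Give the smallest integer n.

Without fpc, n₀ = s²/D = 53.1/0.108 = 491.6667.
With fpc, (1 − n/N)·s²/n ≤ D requires n ≥ n₀/(1 + n₀/N) = 491.6667/(1 + 491.6667/33970) = 484.6521.
Rounding up, n = 485.

485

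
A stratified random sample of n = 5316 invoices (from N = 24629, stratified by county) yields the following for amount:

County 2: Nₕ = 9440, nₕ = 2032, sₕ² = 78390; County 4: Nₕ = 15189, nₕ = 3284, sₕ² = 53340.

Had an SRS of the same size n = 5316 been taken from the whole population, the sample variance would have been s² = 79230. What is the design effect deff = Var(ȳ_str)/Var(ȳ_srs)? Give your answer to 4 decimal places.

0.7948

Var(ȳ_str) = Σ Wₕ²(1−fₕ)sₕ²/nₕ with Wₕ = Nₕ/24629:
  County 2: (9440/24629)²·(1−2032/9440)·78390/2032 = 4.4475042
  County 4: (15189/24629)²·(1−3284/15189)·53340/3284 = 4.8418896
  → Var(ȳ_str) = 9.2893938.
Var(ȳ_srs) = (1 − 5316/24629)·79230/5316 = 11.687124.
deff = 9.2893938 / 11.687124 = 0.7948.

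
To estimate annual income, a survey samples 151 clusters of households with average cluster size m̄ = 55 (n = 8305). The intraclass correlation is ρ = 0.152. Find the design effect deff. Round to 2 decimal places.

deff = 1 + (55 − 1)·0.152 = 1 + 8.208 = 9.208.

9.21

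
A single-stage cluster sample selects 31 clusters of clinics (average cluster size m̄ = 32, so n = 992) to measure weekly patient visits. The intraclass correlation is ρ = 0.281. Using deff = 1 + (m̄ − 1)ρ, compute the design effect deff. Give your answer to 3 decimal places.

deff = 1 + (32 − 1)·0.281 = 1 + 8.711 = 9.711.

9.711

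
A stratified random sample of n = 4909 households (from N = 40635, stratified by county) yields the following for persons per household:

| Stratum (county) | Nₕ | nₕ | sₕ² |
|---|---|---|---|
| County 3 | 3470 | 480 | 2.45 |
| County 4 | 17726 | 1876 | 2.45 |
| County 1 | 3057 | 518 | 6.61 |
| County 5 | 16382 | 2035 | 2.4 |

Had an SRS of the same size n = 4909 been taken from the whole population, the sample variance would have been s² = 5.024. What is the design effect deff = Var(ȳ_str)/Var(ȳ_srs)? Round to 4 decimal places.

0.5358

Var(ȳ_str) = Σ Wₕ²(1−fₕ)sₕ²/nₕ with Wₕ = Nₕ/40635:
  County 3: (3470/40635)²·(1−480/3470)·2.45/480 = 3.2071922 × 10^-5
  County 4: (17726/40635)²·(1−1876/17726)·2.45/1876 = 2.2221467 × 10^-4
  County 1: (3057/40635)²·(1−518/3057)·6.61/518 = 5.9983156 × 10^-5
  County 5: (16382/40635)²·(1−2035/16382)·2.4/2035 = 1.6787048 × 10^-4
  → Var(ȳ_str) = 4.8214023 × 10^-4.
Var(ȳ_srs) = (1 − 4909/40635)·5.024/4909 = 8.997891 × 10^-4.
deff = (4.8214023 × 10^-4) / (8.997891 × 10^-4) = 0.5358.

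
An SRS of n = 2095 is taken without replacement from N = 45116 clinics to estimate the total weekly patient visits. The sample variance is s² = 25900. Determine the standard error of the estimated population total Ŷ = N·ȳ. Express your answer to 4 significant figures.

Var(Ŷ) = N²·Var(ȳ) = N²·(1 − n/N)·s²/n.
f = 2095/45116 = 0.04643585; Var(ȳ) = 0.95356415·25900/2095 = 11.788693.
Var(Ŷ) = 45116² · 11.788693 = 2.3995336 × 10^10.
SE(Ŷ) = √(2.3995336 × 10^10) = 154900.

154900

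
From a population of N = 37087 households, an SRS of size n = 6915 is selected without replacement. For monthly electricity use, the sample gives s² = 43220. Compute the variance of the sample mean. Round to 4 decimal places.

Under SRS without replacement, Var(ȳ) = (1 − f)·s²/n with f = n/N = 6915/37087 = 0.18645347.
Var(ȳ) = (1 − 0.18645347)·43220/6915 = 0.81354653·6.2501808 = 5.0848128.

5.0848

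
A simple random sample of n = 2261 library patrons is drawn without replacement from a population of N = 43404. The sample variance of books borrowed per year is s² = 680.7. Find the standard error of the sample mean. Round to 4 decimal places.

0.5342

Under SRS without replacement, Var(ȳ) = (1 − f)·s²/n with f = n/N = 2261/43404 = 0.05209197.
Var(ȳ) = (1 − 0.05209197)·680.7/2261 = 0.94790803·0.30106148 = 0.28537859.
SE(ȳ) = √(0.28537859) = 0.5342.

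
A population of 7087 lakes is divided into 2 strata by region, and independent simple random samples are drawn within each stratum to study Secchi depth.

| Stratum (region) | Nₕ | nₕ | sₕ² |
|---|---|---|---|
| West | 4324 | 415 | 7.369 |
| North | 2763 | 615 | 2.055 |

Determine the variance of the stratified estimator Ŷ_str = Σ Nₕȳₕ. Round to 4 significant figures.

320000

Var(Ŷ_str) = Σₕ Nₕ²(1 − fₕ)sₕ²/nₕ.
West: 4324²·(1 − 415/4324)·7.369/415 = 300131.66.
North: 2763²·(1 − 615/2763)·2.055/615 = 19831.331.
Sum = 319962.99.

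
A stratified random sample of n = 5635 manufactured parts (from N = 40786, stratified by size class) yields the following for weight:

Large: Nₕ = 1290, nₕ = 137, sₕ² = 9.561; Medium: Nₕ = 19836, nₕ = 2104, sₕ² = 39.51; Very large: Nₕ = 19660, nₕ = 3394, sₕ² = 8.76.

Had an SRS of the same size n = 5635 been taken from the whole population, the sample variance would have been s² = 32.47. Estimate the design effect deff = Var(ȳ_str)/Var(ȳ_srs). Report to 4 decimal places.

0.9120

Var(ȳ_str) = Σ Wₕ²(1−fₕ)sₕ²/nₕ with Wₕ = Nₕ/40786:
  Large: (1290/40786)²·(1−137/1290)·9.561/137 = 6.2399274 × 10^-5
  Medium: (19836/40786)²·(1−2104/19836)·39.51/2104 = 0.003970552
  Very large: (19660/40786)²·(1−3394/19660)·8.76/3394 = 4.9617436 × 10^-4
  → Var(ȳ_str) = 0.0045291256.
Var(ȳ_srs) = (1 − 5635/40786)·32.47/5635 = 0.004966094.
deff = 0.0045291256 / 0.004966094 = 0.9120.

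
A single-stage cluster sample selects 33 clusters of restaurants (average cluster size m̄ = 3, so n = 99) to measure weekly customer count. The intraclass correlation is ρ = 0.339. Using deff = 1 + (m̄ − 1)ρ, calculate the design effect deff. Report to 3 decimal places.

deff = 1 + (3 − 1)·0.339 = 1 + 0.678 = 1.678.

1.678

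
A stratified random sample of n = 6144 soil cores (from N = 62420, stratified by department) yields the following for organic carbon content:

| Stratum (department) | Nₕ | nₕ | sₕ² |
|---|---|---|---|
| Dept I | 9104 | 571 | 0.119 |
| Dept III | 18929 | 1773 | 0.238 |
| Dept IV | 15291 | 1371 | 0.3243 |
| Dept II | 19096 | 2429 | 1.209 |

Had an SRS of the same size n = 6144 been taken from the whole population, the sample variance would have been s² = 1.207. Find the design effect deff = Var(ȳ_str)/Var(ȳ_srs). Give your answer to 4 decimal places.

Var(ȳ_str) = Σ Wₕ²(1−fₕ)sₕ²/nₕ with Wₕ = Nₕ/62420:
  Dept I: (9104/62420)²·(1−571/9104)·0.119/571 = 4.1552515 × 10^-6
  Dept III: (18929/62420)²·(1−1773/18929)·0.238/1773 = 1.1188308 × 10^-5
  Dept IV: (15291/62420)²·(1−1371/15291)·0.3243/1371 = 1.2922219 × 10^-5
  Dept II: (19096/62420)²·(1−2429/19096)·1.209/2429 = 4.0658476 × 10^-5
  → Var(ȳ_str) = 6.8924255 × 10^-5.
Var(ȳ_srs) = (1 − 6144/62420)·1.207/6144 = 1.7711507 × 10^-4.
deff = (6.8924255 × 10^-5) / (1.7711507 × 10^-4) = 0.3891.

0.3891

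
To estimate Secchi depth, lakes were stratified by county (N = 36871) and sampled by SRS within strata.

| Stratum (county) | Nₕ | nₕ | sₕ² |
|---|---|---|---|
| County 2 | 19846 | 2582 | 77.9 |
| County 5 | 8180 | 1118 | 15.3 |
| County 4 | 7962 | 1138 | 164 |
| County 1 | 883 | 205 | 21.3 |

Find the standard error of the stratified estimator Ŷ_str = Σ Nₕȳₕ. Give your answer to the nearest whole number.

Var(Ŷ_str) = Σₕ Nₕ²(1 − fₕ)sₕ²/nₕ.
County 2: 19846²·(1 − 2582/19846)·77.9/2582 = 1.0337027 × 10^7.
County 5: 8180²·(1 − 1118/8180)·15.3/1118 = 790552.37.
County 4: 7962²·(1 − 1138/7962)·164/1138 = 7.8300183 × 10^6.
County 1: 883²·(1 − 205/883)·21.3/205 = 62203.689.
Sum = 1.9019801 × 10^7.
SE = √(1.9019801 × 10^7) = 4361.

4361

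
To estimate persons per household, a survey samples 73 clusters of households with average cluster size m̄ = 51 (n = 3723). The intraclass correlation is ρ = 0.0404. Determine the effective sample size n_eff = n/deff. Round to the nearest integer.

deff = 1 + (51 − 1)·0.0404 = 1 + 2.02 = 3.02.
n_eff = 3723 / 3.02 = 1233.

1233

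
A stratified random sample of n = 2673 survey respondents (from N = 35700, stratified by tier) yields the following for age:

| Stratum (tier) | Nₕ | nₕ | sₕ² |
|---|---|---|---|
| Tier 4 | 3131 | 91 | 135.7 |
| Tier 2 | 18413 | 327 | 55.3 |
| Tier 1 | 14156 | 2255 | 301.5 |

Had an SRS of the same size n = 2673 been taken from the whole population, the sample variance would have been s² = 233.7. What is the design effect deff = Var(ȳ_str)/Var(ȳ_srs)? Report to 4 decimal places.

0.9025

Var(ȳ_str) = Σ Wₕ²(1−fₕ)sₕ²/nₕ with Wₕ = Nₕ/35700:
  Tier 4: (3131/35700)²·(1−91/3131)·135.7/91 = 0.011136755
  Tier 2: (18413/35700)²·(1−327/18413)·55.3/327 = 0.044188375
  Tier 1: (14156/35700)²·(1−2255/14156)·301.5/2255 = 0.017673735
  → Var(ȳ_str) = 0.072998865.
Var(ȳ_srs) = (1 − 2673/35700)·233.7/2673 = 0.080883636.
deff = 0.072998865 / 0.080883636 = 0.9025.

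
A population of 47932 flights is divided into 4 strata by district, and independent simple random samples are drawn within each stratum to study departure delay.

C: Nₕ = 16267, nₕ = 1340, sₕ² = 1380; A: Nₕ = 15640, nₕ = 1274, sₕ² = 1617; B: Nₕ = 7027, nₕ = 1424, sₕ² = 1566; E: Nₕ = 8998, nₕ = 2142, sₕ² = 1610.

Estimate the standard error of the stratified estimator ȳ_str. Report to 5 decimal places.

0.52153

Var(ȳ_str) = Σₕ Wₕ²(1 − fₕ)sₕ²/nₕ with Wₕ = Nₕ/N, N = 47932.
C: Wₕ = 0.33937662; term = 0.33937662²·(1 − 0.08237536)·1380/1340 = 0.10884367.
A: Wₕ = 0.32629559; term = 0.32629559²·(1 − 0.08145780)·1617/1274 = 0.12412581.
B: Wₕ = 0.14660352; term = 0.14660352²·(1 − 0.20264693)·1566/1424 = 0.018846089.
E: Wₕ = 0.18772428; term = 0.18772428²·(1 − 0.23805290)·1610/2142 = 0.020182367.
Sum = 0.27199794.
SE = √(0.27199794) = 0.52153.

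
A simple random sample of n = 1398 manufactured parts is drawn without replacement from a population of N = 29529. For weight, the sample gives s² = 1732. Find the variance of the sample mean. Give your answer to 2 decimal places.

1.18

Under SRS without replacement, Var(ȳ) = (1 − f)·s²/n with f = n/N = 1398/29529 = 0.04734329.
Var(ȳ) = (1 − 0.04734329)·1732/1398 = 0.95265671·1.2389127 = 1.1802585.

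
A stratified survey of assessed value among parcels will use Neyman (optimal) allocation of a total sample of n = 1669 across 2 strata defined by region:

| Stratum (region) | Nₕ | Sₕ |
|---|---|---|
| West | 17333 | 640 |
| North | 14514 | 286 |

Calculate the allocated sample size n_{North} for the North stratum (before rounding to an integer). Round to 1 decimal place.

454.5

Neyman allocation: nₕ = n·NₕSₕ / Σⱼ NⱼSⱼ.
Σ NⱼSⱼ = 17333·640 + 14514·286 = 1.5244124 × 10^7.
n_{North} = 1669·14514·286 / (1.5244124 × 10^7) = 454.5.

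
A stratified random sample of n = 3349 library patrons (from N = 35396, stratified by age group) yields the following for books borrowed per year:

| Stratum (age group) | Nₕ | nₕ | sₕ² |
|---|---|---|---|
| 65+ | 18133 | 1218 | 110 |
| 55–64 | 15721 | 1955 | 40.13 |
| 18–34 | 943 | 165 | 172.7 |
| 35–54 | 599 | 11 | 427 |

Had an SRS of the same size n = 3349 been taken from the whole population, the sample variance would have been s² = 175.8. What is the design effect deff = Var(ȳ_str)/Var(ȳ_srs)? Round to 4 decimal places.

0.7823

Var(ȳ_str) = Σ Wₕ²(1−fₕ)sₕ²/nₕ with Wₕ = Nₕ/35396:
  65+: (18133/35396)²·(1−1218/18133)·110/1218 = 0.022109488
  55–64: (15721/35396)²·(1−1955/15721)·40.13/1955 = 0.0035456998
  18–34: (943/35396)²·(1−165/943)·172.7/165 = 6.1290238 × 10^-4
  35–54: (599/35396)²·(1−11/599)·427/11 = 0.010912669
  → Var(ȳ_str) = 0.037180759.
Var(ȳ_srs) = (1 − 3349/35396)·175.8/3349 = 0.047526619.
deff = 0.037180759 / 0.047526619 = 0.7823.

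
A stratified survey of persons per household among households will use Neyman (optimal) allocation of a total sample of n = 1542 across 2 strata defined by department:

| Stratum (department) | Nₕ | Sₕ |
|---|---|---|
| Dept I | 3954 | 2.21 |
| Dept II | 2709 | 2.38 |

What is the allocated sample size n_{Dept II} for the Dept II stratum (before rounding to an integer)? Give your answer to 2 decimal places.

Neyman allocation: nₕ = n·NₕSₕ / Σⱼ NⱼSⱼ.
Σ NⱼSⱼ = 3954·2.21 + 2709·2.38 = 15185.76.
n_{Dept II} = 1542·2709·2.38 / 15185.76 = 654.69.

654.69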